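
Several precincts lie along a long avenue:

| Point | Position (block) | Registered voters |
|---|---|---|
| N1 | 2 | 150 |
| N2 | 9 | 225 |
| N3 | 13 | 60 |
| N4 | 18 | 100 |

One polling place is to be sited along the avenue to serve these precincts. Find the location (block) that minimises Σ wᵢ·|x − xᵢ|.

x = 9

For a sum of weighted absolute distances on a line, the optimum is the weighted median (not the mean). Total weight W = 535; half-weight = 267.5.
Sort by position and accumulate weight:
  block 2 (N1, w=150) → cum 150
  block 9 (N2, w=225) → cum 375  ≥ 267.5 → median here
  block 13 (N3, w=60) → cum 435
  block 18 (N4, w=100) → cum 535
Optimal location: block 9.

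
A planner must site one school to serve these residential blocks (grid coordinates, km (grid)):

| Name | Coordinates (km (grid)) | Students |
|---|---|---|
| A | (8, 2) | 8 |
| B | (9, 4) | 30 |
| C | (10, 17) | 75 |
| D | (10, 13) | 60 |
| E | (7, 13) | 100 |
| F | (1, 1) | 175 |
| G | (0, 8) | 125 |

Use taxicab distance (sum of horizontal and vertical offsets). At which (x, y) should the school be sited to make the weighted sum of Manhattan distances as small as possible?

(1, 8)

Manhattan distance separates: Σwᵢ(|x−xᵢ|+|y−yᵢ|) = Σwᵢ|x−xᵢ| + Σwᵢ|y−yᵢ|, so x and y are optimised independently as 1-D weighted medians.
Total weight W = 573; half = 286.5.
x-coordinate, sorted with cumulative weight:
  x=0 (G, w=125) cum 125
  x=1 (F, w=175) cum 300  ← median
  x=7 (E, w=100) cum 400
  x=8 (A, w=8) cum 408
  x=9 (B, w=30) cum 438
  x=10 (C, w=75) cum 513
  x=10 (D, w=60) cum 573
⇒ x* = 1
y-coordinate, sorted with cumulative weight:
  y=1 (F, w=175) cum 175
  y=2 (A, w=8) cum 183
  y=4 (B, w=30) cum 213
  y=8 (G, w=125) cum 338  ← median
  y=13 (D, w=60) cum 398
  y=13 (E, w=100) cum 498
  y=17 (C, w=75) cum 573
⇒ y* = 8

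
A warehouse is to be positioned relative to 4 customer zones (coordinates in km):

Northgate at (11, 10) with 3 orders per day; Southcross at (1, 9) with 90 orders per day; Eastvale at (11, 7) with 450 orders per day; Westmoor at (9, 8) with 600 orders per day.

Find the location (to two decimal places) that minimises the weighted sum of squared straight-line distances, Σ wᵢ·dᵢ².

(9.16, 7.69)

The minimiser of Σwᵢ‖p−pᵢ‖² is the weighted centroid p* = (Σwᵢpᵢ)/(Σwᵢ).
Σwᵢ = 1143.
Σwᵢxᵢ = 3·11 + 90·1 + 450·11 + 600·9 = 10473.
Σwᵢyᵢ = 3·10 + 90·9 + 450·7 + 600·8 = 8790.
x* = 10473/1143 = 9.16, y* = 8790/1143 = 7.69.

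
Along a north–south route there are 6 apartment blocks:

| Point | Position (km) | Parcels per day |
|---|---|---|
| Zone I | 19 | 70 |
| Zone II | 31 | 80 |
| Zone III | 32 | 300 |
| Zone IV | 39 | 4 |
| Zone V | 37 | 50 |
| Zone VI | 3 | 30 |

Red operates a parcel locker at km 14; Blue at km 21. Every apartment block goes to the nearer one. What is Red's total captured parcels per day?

30

The indifferent point is the midpoint (14+21)/2 = 17.5; apartment blocks left of it (closer to Red at 14) go to Red, those right go to Blue.
  Zone VI at 3 (w=30) → Red
  Zone I at 19 (w=70) → Blue
  Zone II at 31 (w=80) → Blue
  Zone III at 32 (w=300) → Blue
  Zone V at 37 (w=50) → Blue
  Zone IV at 39 (w=4) → Blue
Red captures 30; Blue captures 504.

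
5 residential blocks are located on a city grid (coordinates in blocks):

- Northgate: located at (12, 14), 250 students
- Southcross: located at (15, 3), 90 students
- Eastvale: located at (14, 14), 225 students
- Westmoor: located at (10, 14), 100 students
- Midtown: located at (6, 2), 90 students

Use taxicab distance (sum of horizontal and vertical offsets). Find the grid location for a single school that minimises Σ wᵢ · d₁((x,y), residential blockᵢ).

Manhattan distance separates: Σwᵢ(|x−xᵢ|+|y−yᵢ|) = Σwᵢ|x−xᵢ| + Σwᵢ|y−yᵢ|, so x and y are optimised independently as 1-D weighted medians.
Total weight W = 755; half = 377.5.
x-coordinate, sorted with cumulative weight:
  x=6 (Midtown, w=90) cum 90
  x=10 (Westmoor, w=100) cum 190
  x=12 (Northgate, w=250) cum 440  ← median
  x=14 (Eastvale, w=225) cum 665
  x=15 (Southcross, w=90) cum 755
⇒ x* = 12
y-coordinate, sorted with cumulative weight:
  y=2 (Midtown, w=90) cum 90
  y=3 (Southcross, w=90) cum 180
  y=14 (Northgate, w=250) cum 430  ← median
  y=14 (Eastvale, w=225) cum 655
  y=14 (Westmoor, w=100) cum 755
⇒ y* = 14

(12, 14)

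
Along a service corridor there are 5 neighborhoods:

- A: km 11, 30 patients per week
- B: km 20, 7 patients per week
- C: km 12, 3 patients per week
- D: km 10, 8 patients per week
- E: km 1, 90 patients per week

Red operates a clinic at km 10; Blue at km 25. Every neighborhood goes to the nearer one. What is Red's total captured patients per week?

The indifferent point is the midpoint (10+25)/2 = 17.5; neighborhoods left of it (closer to Red at 10) go to Red, those right go to Blue.
  E at 1 (w=90) → Red
  D at 10 (w=8) → Red
  A at 11 (w=30) → Red
  C at 12 (w=3) → Red
  B at 20 (w=7) → Blue
Red captures 131; Blue captures 7.

131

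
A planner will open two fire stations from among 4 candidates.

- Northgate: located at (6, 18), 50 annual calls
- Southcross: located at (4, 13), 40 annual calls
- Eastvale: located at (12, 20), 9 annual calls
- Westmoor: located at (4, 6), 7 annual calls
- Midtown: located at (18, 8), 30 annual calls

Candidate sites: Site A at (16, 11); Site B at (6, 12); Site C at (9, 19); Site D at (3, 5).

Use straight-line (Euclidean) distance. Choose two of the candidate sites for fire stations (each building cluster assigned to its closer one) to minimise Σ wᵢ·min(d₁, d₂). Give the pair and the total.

Evaluate every pair (each demand assigned to the nearer of the two):
  {Site A, Site B}: total = 630.5
  {Site A, Site C}: total = 698.2
  {Site B, Site C}: total = 699.8
  {Site B, Site D}: total = 868.8
  {Site C, Site D}: total = 935.3
  {Site A, Site D}: total = 1139.5
Best pair: {Site A, Site B} with total 630.5.

{Site A, Site B}, total 630.5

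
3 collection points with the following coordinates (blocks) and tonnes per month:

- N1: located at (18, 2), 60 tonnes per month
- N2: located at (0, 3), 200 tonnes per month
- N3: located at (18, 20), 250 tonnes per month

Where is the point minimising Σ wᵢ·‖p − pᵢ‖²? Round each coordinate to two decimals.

(10.94, 11.22)

The minimiser of Σwᵢ‖p−pᵢ‖² is the weighted centroid p* = (Σwᵢpᵢ)/(Σwᵢ).
Σwᵢ = 510.
Σwᵢxᵢ = 60·18 + 200·0 + 250·18 = 5580.
Σwᵢyᵢ = 60·2 + 200·3 + 250·20 = 5720.
x* = 5580/510 = 10.94, y* = 5720/510 = 11.22.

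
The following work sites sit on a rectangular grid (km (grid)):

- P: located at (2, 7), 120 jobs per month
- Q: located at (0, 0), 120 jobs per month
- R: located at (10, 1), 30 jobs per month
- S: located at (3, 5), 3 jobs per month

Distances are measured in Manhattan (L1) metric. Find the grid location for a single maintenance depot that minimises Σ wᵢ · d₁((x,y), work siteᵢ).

Manhattan distance separates: Σwᵢ(|x−xᵢ|+|y−yᵢ|) = Σwᵢ|x−xᵢ| + Σwᵢ|y−yᵢ|, so x and y are optimised independently as 1-D weighted medians.
Total weight W = 273; half = 136.5.
x-coordinate, sorted with cumulative weight:
  x=0 (Q, w=120) cum 120
  x=2 (P, w=120) cum 240  ← median
  x=3 (S, w=3) cum 243
  x=10 (R, w=30) cum 273
⇒ x* = 2
y-coordinate, sorted with cumulative weight:
  y=0 (Q, w=120) cum 120
  y=1 (R, w=30) cum 150  ← median
  y=5 (S, w=3) cum 153
  y=7 (P, w=120) cum 273
⇒ y* = 1

(2, 1)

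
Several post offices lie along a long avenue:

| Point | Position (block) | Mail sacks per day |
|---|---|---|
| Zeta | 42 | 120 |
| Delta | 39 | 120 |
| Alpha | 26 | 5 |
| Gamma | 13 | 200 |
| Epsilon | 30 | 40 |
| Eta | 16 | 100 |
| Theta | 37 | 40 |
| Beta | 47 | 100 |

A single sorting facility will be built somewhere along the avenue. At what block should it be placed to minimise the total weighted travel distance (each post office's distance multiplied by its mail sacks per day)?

For a sum of weighted absolute distances on a line, the optimum is the weighted median (not the mean). Total weight W = 725; half-weight = 362.5.
Sort by position and accumulate weight:
  block 13 (Gamma, w=200) → cum 200
  block 16 (Eta, w=100) → cum 300
  block 26 (Alpha, w=5) → cum 305
  block 30 (Epsilon, w=40) → cum 345
  block 37 (Theta, w=40) → cum 385  ≥ 362.5 → median here
  block 39 (Delta, w=120) → cum 505
  block 42 (Zeta, w=120) → cum 625
  block 47 (Beta, w=100) → cum 725
Optimal location: block 37.

x = 37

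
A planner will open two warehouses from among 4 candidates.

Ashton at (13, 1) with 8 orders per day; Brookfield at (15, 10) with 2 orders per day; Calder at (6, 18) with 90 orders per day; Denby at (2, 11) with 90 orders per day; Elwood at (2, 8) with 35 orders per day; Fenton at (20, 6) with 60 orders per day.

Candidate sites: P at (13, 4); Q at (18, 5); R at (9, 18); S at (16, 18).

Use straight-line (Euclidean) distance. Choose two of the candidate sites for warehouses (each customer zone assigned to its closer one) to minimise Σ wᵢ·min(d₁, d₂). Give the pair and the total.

Evaluate every pair (each demand assigned to the nearer of the two):
  {Q, R}: total = 1785.2
  {P, R}: total = 2044.1
  {R, S}: total = 2501.4
  {P, S}: total = 2956.6
  {Q, S}: total = 3075.5
  {P, Q}: total = 3161.7
Best pair: {Q, R} with total 1785.2.

{Q, R}, total 1785.2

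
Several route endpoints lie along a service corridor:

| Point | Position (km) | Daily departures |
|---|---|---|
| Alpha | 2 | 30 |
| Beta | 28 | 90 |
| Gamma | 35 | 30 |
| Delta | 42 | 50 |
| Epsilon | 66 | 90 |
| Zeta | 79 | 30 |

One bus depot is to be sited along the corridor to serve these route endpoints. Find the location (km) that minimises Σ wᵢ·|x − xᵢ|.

x = 42

For a sum of weighted absolute distances on a line, the optimum is the weighted median (not the mean). Total weight W = 320; half-weight = 160.
Sort by position and accumulate weight:
  km 2 (Alpha, w=30) → cum 30
  km 28 (Beta, w=90) → cum 120
  km 35 (Gamma, w=30) → cum 150
  km 42 (Delta, w=50) → cum 200  ≥ 160 → median here
  km 66 (Epsilon, w=90) → cum 290
  km 79 (Zeta, w=30) → cum 320
Optimal location: km 42.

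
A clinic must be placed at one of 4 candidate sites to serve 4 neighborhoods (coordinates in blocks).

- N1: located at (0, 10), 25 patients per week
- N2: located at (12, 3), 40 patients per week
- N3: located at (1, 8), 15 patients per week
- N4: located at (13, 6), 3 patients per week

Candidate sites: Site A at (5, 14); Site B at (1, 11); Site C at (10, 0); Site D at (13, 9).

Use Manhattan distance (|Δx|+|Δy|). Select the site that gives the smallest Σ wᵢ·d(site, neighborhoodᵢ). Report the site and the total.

Site D, total 834 blocks

Total weighted distance at each candidate:
  Site A (5, 14): total = 1143
  Site B (1, 11): total = 906
  Site C (10, 0): total = 982
  Site D (13, 9): total = 834
Minimum is at Site D with total 834 blocks.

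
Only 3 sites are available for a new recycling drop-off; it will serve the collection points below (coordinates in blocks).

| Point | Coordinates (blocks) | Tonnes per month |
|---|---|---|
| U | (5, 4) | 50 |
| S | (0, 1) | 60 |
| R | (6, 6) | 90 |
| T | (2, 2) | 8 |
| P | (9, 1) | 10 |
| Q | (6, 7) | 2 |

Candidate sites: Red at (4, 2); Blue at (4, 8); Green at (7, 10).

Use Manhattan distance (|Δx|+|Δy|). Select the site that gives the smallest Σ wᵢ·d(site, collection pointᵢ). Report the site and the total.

Red, total 1080 blocks

Total weighted distance at each candidate:
  Red (4, 2): total = 1080
  Blue (4, 8): total = 1460
  Green (7, 10): total = 2032
Minimum is at Red with total 1080 blocks.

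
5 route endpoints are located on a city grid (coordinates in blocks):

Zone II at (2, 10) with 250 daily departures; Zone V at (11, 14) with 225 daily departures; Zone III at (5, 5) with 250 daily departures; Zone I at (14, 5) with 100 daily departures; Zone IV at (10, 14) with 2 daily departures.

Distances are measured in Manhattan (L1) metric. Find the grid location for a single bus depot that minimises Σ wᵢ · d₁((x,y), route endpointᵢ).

Manhattan distance separates: Σwᵢ(|x−xᵢ|+|y−yᵢ|) = Σwᵢ|x−xᵢ| + Σwᵢ|y−yᵢ|, so x and y are optimised independently as 1-D weighted medians.
Total weight W = 827; half = 413.5.
x-coordinate, sorted with cumulative weight:
  x=2 (Zone II, w=250) cum 250
  x=5 (Zone III, w=250) cum 500  ← median
  x=10 (Zone IV, w=2) cum 502
  x=11 (Zone V, w=225) cum 727
  x=14 (Zone I, w=100) cum 827
⇒ x* = 5
y-coordinate, sorted with cumulative weight:
  y=5 (Zone III, w=250) cum 250
  y=5 (Zone I, w=100) cum 350
  y=10 (Zone II, w=250) cum 600  ← median
  y=14 (Zone V, w=225) cum 825
  y=14 (Zone IV, w=2) cum 827
⇒ y* = 10

(5, 10)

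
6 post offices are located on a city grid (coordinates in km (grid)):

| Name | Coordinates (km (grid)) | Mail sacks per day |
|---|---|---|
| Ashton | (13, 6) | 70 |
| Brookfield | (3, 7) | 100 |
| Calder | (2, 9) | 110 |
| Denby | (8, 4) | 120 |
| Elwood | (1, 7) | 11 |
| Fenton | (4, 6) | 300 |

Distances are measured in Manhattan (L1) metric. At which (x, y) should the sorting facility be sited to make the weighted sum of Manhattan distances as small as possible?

(4, 6)

Manhattan distance separates: Σwᵢ(|x−xᵢ|+|y−yᵢ|) = Σwᵢ|x−xᵢ| + Σwᵢ|y−yᵢ|, so x and y are optimised independently as 1-D weighted medians.
Total weight W = 711; half = 355.5.
x-coordinate, sorted with cumulative weight:
  x=1 (Elwood, w=11) cum 11
  x=2 (Calder, w=110) cum 121
  x=3 (Brookfield, w=100) cum 221
  x=4 (Fenton, w=300) cum 521  ← median
  x=8 (Denby, w=120) cum 641
  x=13 (Ashton, w=70) cum 711
⇒ x* = 4
y-coordinate, sorted with cumulative weight:
  y=4 (Denby, w=120) cum 120
  y=6 (Ashton, w=70) cum 190
  y=6 (Fenton, w=300) cum 490  ← median
  y=7 (Brookfield, w=100) cum 590
  y=7 (Elwood, w=11) cum 601
  y=9 (Calder, w=110) cum 711
⇒ y* = 6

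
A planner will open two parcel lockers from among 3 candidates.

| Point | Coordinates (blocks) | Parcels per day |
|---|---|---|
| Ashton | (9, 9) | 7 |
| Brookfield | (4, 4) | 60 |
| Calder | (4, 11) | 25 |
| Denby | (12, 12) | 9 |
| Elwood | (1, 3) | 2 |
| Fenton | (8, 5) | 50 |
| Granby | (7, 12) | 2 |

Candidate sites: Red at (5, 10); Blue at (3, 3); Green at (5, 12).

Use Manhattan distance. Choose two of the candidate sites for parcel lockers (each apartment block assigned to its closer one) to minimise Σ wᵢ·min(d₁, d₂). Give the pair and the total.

{Blue, Green}, total 640

Evaluate every pair (each demand assigned to the nearer of the two):
  {Blue, Green}: total = 640
  {Red, Blue}: total = 648
  {Red, Green}: total = 994
Best pair: {Blue, Green} with total 640.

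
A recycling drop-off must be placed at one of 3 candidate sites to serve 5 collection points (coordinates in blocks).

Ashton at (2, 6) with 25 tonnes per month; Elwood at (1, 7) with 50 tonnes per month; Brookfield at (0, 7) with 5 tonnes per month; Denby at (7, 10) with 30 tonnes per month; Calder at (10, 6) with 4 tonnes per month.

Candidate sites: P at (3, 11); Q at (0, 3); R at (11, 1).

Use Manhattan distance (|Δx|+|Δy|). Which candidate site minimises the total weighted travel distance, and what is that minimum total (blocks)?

Total weighted distance at each candidate:
  P (3, 11): total = 683
  Q (0, 3): total = 867
  R (11, 1): total = 1649
Minimum is at P with total 683 blocks.

P, total 683 blocks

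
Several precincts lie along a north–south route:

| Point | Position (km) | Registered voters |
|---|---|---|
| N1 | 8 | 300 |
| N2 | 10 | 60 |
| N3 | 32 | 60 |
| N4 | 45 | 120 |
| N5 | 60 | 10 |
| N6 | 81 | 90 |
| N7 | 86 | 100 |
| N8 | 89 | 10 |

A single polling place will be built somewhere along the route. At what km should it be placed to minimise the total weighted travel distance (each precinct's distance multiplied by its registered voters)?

x = 32

For a sum of weighted absolute distances on a line, the optimum is the weighted median (not the mean). Total weight W = 750; half-weight = 375.
Sort by position and accumulate weight:
  km 8 (N1, w=300) → cum 300
  km 10 (N2, w=60) → cum 360
  km 32 (N3, w=60) → cum 420  ≥ 375 → median here
  km 45 (N4, w=120) → cum 540
  km 60 (N5, w=10) → cum 550
  km 81 (N6, w=90) → cum 640
  km 86 (N7, w=100) → cum 740
  km 89 (N8, w=10) → cum 750
Optimal location: km 32.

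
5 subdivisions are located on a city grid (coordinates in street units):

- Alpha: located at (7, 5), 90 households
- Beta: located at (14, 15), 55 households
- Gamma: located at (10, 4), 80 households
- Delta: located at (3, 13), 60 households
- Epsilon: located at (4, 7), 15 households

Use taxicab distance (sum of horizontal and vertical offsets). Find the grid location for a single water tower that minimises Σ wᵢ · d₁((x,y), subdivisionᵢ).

Manhattan distance separates: Σwᵢ(|x−xᵢ|+|y−yᵢ|) = Σwᵢ|x−xᵢ| + Σwᵢ|y−yᵢ|, so x and y are optimised independently as 1-D weighted medians.
Total weight W = 300; half = 150.
x-coordinate, sorted with cumulative weight:
  x=3 (Delta, w=60) cum 60
  x=4 (Epsilon, w=15) cum 75
  x=7 (Alpha, w=90) cum 165  ← median
  x=10 (Gamma, w=80) cum 245
  x=14 (Beta, w=55) cum 300
⇒ x* = 7
y-coordinate, sorted with cumulative weight:
  y=4 (Gamma, w=80) cum 80
  y=5 (Alpha, w=90) cum 170  ← median
  y=7 (Epsilon, w=15) cum 185
  y=13 (Delta, w=60) cum 245
  y=15 (Beta, w=55) cum 300
⇒ y* = 5

(7, 5)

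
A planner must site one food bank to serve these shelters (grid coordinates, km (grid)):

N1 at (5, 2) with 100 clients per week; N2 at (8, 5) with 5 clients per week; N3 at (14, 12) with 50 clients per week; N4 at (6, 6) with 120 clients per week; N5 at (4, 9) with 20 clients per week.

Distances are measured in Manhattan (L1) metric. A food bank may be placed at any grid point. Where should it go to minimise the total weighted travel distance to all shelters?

(6, 6)

Manhattan distance separates: Σwᵢ(|x−xᵢ|+|y−yᵢ|) = Σwᵢ|x−xᵢ| + Σwᵢ|y−yᵢ|, so x and y are optimised independently as 1-D weighted medians.
Total weight W = 295; half = 147.5.
x-coordinate, sorted with cumulative weight:
  x=4 (N5, w=20) cum 20
  x=5 (N1, w=100) cum 120
  x=6 (N4, w=120) cum 240  ← median
  x=8 (N2, w=5) cum 245
  x=14 (N3, w=50) cum 295
⇒ x* = 6
y-coordinate, sorted with cumulative weight:
  y=2 (N1, w=100) cum 100
  y=5 (N2, w=5) cum 105
  y=6 (N4, w=120) cum 225  ← median
  y=9 (N5, w=20) cum 245
  y=12 (N3, w=50) cum 295
⇒ y* = 6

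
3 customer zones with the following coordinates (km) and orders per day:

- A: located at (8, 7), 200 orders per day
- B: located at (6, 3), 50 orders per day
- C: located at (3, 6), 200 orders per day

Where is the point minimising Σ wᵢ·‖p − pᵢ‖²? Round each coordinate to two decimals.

The minimiser of Σwᵢ‖p−pᵢ‖² is the weighted centroid p* = (Σwᵢpᵢ)/(Σwᵢ).
Σwᵢ = 450.
Σwᵢxᵢ = 200·8 + 50·6 + 200·3 = 2500.
Σwᵢyᵢ = 200·7 + 50·3 + 200·6 = 2750.
x* = 2500/450 = 5.56, y* = 2750/450 = 6.11.

(5.56, 6.11)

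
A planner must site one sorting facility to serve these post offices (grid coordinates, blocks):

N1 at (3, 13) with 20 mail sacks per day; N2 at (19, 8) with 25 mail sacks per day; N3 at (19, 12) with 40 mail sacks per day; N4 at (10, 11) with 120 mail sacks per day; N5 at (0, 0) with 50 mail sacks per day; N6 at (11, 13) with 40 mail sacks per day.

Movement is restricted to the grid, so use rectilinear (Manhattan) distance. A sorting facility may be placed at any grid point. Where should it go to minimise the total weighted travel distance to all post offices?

(10, 11)

Manhattan distance separates: Σwᵢ(|x−xᵢ|+|y−yᵢ|) = Σwᵢ|x−xᵢ| + Σwᵢ|y−yᵢ|, so x and y are optimised independently as 1-D weighted medians.
Total weight W = 295; half = 147.5.
x-coordinate, sorted with cumulative weight:
  x=0 (N5, w=50) cum 50
  x=3 (N1, w=20) cum 70
  x=10 (N4, w=120) cum 190  ← median
  x=11 (N6, w=40) cum 230
  x=19 (N2, w=25) cum 255
  x=19 (N3, w=40) cum 295
⇒ x* = 10
y-coordinate, sorted with cumulative weight:
  y=0 (N5, w=50) cum 50
  y=8 (N2, w=25) cum 75
  y=11 (N4, w=120) cum 195  ← median
  y=12 (N3, w=40) cum 235
  y=13 (N1, w=20) cum 255
  y=13 (N6, w=40) cum 295
⇒ y* = 11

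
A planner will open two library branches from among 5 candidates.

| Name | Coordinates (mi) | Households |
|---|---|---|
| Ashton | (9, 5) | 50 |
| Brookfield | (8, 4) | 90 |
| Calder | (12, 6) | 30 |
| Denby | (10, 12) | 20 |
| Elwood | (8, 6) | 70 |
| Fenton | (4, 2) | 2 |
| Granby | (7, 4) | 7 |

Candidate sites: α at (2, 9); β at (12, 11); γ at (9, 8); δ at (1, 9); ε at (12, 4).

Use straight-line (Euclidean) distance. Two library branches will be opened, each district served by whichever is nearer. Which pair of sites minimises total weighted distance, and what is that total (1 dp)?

{γ, ε}, total 855.9

Evaluate every pair (each demand assigned to the nearer of the two):
  {γ, ε}: total = 855.9
  {β, γ}: total = 877.4
  {α, γ}: total = 914.1
  {γ, δ}: total = 914.8
  {β, ε}: total = 987.4
  {α, ε}: total = 1105.6
  {δ, ε}: total = 1106.3
  {α, β}: total = 1745.3
  {β, δ}: total = 1773.9
  {α, δ}: total = 2123.8
Best pair: {γ, ε} with total 855.9.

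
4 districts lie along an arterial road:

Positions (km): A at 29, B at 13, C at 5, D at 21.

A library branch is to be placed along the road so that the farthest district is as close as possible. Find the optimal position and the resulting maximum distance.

The 1-center on a line is the midpoint of the two extreme points: leftmost at 5, rightmost at 29.
Optimal location = (5 + 29)/2 = 17; maximum distance = (29 − 5)/2 = 12.

location 17, max distance 12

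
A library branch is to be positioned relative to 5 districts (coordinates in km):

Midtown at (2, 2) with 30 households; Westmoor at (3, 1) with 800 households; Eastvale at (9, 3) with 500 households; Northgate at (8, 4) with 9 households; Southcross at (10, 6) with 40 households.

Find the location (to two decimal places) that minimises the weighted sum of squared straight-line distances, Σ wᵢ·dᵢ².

The minimiser of Σwᵢ‖p−pᵢ‖² is the weighted centroid p* = (Σwᵢpᵢ)/(Σwᵢ).
Σwᵢ = 1379.
Σwᵢxᵢ = 30·2 + 800·3 + 500·9 + 9·8 + 40·10 = 7432.
Σwᵢyᵢ = 30·2 + 800·1 + 500·3 + 9·4 + 40·6 = 2636.
x* = 7432/1379 = 5.39, y* = 2636/1379 = 1.91.

(5.39, 1.91)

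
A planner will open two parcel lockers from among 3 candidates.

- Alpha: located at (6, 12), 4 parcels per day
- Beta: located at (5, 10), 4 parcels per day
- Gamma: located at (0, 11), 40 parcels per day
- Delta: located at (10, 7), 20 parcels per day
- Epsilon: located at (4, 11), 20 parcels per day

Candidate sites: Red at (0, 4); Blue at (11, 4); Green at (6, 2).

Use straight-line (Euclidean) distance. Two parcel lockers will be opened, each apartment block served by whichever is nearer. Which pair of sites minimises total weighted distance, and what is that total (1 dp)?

Evaluate every pair (each demand assigned to the nearer of the two):
  {Red, Blue}: total = 573.5
  {Red, Green}: total = 640.5
  {Blue, Green}: total = 750.3
Best pair: {Red, Blue} with total 573.5.

{Red, Blue}, total 573.5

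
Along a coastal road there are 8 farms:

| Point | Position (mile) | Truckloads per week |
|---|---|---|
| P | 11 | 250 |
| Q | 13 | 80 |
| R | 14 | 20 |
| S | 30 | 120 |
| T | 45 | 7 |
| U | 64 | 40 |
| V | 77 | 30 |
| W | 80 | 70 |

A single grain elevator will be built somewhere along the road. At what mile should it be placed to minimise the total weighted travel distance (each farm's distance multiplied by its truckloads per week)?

x = 13

For a sum of weighted absolute distances on a line, the optimum is the weighted median (not the mean). Total weight W = 617; half-weight = 308.5.
Sort by position and accumulate weight:
  mile 11 (P, w=250) → cum 250
  mile 13 (Q, w=80) → cum 330  ≥ 308.5 → median here
  mile 14 (R, w=20) → cum 350
  mile 30 (S, w=120) → cum 470
  mile 45 (T, w=7) → cum 477
  mile 64 (U, w=40) → cum 517
  mile 77 (V, w=30) → cum 547
  mile 80 (W, w=70) → cum 617
Optimal location: mile 13.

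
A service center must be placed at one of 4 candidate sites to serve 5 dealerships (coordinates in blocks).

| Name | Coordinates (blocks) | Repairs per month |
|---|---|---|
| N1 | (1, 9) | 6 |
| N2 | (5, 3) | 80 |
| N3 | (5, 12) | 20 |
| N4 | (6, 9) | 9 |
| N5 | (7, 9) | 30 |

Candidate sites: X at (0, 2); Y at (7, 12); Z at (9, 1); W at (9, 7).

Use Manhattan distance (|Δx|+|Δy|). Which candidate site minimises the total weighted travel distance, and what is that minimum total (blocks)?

Total weighted distance at each candidate:
  X (0, 2): total = 1365
  Y (7, 12): total = 1100
  Z (9, 1): total = 1275
  W (9, 7): total = 1045
Minimum is at W with total 1045 blocks.

W, total 1045 blocks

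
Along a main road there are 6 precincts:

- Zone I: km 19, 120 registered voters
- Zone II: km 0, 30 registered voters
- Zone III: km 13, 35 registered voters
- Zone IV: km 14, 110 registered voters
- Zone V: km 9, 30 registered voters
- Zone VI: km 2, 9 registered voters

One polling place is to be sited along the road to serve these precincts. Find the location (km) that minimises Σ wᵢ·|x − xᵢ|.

For a sum of weighted absolute distances on a line, the optimum is the weighted median (not the mean). Total weight W = 334; half-weight = 167.
Sort by position and accumulate weight:
  km 0 (Zone II, w=30) → cum 30
  km 2 (Zone VI, w=9) → cum 39
  km 9 (Zone V, w=30) → cum 69
  km 13 (Zone III, w=35) → cum 104
  km 14 (Zone IV, w=110) → cum 214  ≥ 167 → median here
  km 19 (Zone I, w=120) → cum 334
Optimal location: km 14.

x = 14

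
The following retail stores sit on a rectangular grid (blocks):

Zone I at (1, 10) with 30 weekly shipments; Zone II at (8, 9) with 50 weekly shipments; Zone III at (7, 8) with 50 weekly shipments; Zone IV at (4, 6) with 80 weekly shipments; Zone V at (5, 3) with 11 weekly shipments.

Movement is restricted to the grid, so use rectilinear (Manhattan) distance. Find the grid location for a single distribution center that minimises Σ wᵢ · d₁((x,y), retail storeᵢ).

(5, 8)

Manhattan distance separates: Σwᵢ(|x−xᵢ|+|y−yᵢ|) = Σwᵢ|x−xᵢ| + Σwᵢ|y−yᵢ|, so x and y are optimised independently as 1-D weighted medians.
Total weight W = 221; half = 110.5.
x-coordinate, sorted with cumulative weight:
  x=1 (Zone I, w=30) cum 30
  x=4 (Zone IV, w=80) cum 110
  x=5 (Zone V, w=11) cum 121  ← median
  x=7 (Zone III, w=50) cum 171
  x=8 (Zone II, w=50) cum 221
⇒ x* = 5
y-coordinate, sorted with cumulative weight:
  y=3 (Zone V, w=11) cum 11
  y=6 (Zone IV, w=80) cum 91
  y=8 (Zone III, w=50) cum 141  ← median
  y=9 (Zone II, w=50) cum 191
  y=10 (Zone I, w=30) cum 221
⇒ y* = 8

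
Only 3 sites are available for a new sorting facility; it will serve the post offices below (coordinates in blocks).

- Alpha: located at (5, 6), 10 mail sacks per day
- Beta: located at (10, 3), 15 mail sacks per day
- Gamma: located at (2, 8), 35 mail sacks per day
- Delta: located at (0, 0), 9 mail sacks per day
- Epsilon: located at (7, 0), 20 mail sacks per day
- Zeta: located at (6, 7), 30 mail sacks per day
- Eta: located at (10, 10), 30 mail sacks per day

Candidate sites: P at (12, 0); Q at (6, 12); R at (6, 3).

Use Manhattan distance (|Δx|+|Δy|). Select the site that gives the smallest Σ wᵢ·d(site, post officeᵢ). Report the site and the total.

R, total 1026 blocks

Total weighted distance at each candidate:
  P (12, 0): total = 1793
  Q (6, 12): total = 1297
  R (6, 3): total = 1026
Minimum is at R with total 1026 blocks.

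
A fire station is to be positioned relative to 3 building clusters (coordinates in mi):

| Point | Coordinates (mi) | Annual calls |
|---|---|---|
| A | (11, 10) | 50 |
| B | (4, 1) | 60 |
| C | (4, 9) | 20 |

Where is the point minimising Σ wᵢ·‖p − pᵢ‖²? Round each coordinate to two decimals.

The minimiser of Σwᵢ‖p−pᵢ‖² is the weighted centroid p* = (Σwᵢpᵢ)/(Σwᵢ).
Σwᵢ = 130.
Σwᵢxᵢ = 50·11 + 60·4 + 20·4 = 870.
Σwᵢyᵢ = 50·10 + 60·1 + 20·9 = 740.
x* = 870/130 = 6.69, y* = 740/130 = 5.69.

(6.69, 5.69)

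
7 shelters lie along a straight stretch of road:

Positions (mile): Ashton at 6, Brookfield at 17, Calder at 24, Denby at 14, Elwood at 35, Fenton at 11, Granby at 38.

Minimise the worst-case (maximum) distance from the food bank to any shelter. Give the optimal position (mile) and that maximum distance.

The 1-center on a line is the midpoint of the two extreme points: leftmost at 6, rightmost at 38.
Optimal location = (6 + 38)/2 = 22; maximum distance = (38 − 6)/2 = 16.

location 22, max distance 16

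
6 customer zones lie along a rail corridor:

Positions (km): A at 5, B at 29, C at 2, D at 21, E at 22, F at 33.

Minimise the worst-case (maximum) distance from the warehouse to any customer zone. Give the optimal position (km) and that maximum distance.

The 1-center on a line is the midpoint of the two extreme points: leftmost at 2, rightmost at 33.
Optimal location = (2 + 33)/2 = 17.5; maximum distance = (33 − 2)/2 = 15.5.

location 17.5, max distance 15.5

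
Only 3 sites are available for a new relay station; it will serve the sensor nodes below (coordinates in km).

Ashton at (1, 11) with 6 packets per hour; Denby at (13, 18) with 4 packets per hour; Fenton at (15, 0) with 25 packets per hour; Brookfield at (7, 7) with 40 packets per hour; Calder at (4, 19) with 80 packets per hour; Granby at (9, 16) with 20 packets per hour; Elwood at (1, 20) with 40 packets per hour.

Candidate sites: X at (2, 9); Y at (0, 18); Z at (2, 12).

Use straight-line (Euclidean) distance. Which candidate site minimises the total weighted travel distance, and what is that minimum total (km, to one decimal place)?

Y, total 1805.4 km

Total weighted distance at each candidate:
  X (2, 9): total = 2136.6
  Y (0, 18): total = 1805.4
  Z (2, 12): total = 1849.9
Minimum is at Y with total 1805.4 km.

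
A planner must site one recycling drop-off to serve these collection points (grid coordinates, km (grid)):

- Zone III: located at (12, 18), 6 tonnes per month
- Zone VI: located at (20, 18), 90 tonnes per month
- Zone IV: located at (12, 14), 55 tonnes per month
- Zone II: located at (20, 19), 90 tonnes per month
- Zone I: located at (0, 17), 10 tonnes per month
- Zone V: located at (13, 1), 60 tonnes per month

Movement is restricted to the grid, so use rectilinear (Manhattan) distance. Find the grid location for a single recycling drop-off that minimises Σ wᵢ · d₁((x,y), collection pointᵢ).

Manhattan distance separates: Σwᵢ(|x−xᵢ|+|y−yᵢ|) = Σwᵢ|x−xᵢ| + Σwᵢ|y−yᵢ|, so x and y are optimised independently as 1-D weighted medians.
Total weight W = 311; half = 155.5.
x-coordinate, sorted with cumulative weight:
  x=0 (Zone I, w=10) cum 10
  x=12 (Zone III, w=6) cum 16
  x=12 (Zone IV, w=55) cum 71
  x=13 (Zone V, w=60) cum 131
  x=20 (Zone VI, w=90) cum 221  ← median
  x=20 (Zone II, w=90) cum 311
⇒ x* = 20
y-coordinate, sorted with cumulative weight:
  y=1 (Zone V, w=60) cum 60
  y=14 (Zone IV, w=55) cum 115
  y=17 (Zone I, w=10) cum 125
  y=18 (Zone III, w=6) cum 131
  y=18 (Zone VI, w=90) cum 221  ← median
  y=19 (Zone II, w=90) cum 311
⇒ y* = 18

(20, 18)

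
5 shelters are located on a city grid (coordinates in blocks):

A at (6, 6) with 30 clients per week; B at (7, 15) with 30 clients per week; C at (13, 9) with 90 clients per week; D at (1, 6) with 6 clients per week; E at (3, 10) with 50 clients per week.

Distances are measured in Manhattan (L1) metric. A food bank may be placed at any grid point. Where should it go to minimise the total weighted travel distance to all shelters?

(7, 9)

Manhattan distance separates: Σwᵢ(|x−xᵢ|+|y−yᵢ|) = Σwᵢ|x−xᵢ| + Σwᵢ|y−yᵢ|, so x and y are optimised independently as 1-D weighted medians.
Total weight W = 206; half = 103.
x-coordinate, sorted with cumulative weight:
  x=1 (D, w=6) cum 6
  x=3 (E, w=50) cum 56
  x=6 (A, w=30) cum 86
  x=7 (B, w=30) cum 116  ← median
  x=13 (C, w=90) cum 206
⇒ x* = 7
y-coordinate, sorted with cumulative weight:
  y=6 (A, w=30) cum 30
  y=6 (D, w=6) cum 36
  y=9 (C, w=90) cum 126  ← median
  y=10 (E, w=50) cum 176
  y=15 (B, w=30) cum 206
⇒ y* = 9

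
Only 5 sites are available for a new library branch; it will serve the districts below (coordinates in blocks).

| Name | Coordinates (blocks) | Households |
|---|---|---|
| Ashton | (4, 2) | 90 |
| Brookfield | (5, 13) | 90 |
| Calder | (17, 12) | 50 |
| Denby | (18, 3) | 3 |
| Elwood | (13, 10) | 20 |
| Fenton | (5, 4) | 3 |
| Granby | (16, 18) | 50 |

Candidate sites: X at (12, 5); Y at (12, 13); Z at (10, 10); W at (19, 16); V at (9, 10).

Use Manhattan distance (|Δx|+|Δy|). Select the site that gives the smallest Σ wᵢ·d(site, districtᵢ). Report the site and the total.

V, total 3208 blocks

Total weighted distance at each candidate:
  X (12, 5): total = 3958
  Y (12, 13): total = 3266
  Z (10, 10): total = 3268
  W (19, 16): total = 5050
  V (9, 10): total = 3208
Minimum is at V with total 3208 blocks.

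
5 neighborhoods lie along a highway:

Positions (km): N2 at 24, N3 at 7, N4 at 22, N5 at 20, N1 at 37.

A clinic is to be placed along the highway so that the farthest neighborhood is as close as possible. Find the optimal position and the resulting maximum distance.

The 1-center on a line is the midpoint of the two extreme points: leftmost at 7, rightmost at 37.
Optimal location = (7 + 37)/2 = 22; maximum distance = (37 − 7)/2 = 15.

location 22, max distance 15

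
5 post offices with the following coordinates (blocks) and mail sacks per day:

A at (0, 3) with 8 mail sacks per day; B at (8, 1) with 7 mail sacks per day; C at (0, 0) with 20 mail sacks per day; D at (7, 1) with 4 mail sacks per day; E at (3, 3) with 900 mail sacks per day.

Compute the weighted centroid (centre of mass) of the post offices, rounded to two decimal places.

(2.96, 2.91)

The minimiser of Σwᵢ‖p−pᵢ‖² is the weighted centroid p* = (Σwᵢpᵢ)/(Σwᵢ).
Σwᵢ = 939.
Σwᵢxᵢ = 8·0 + 7·8 + 20·0 + 4·7 + 900·3 = 2784.
Σwᵢyᵢ = 8·3 + 7·1 + 20·0 + 4·1 + 900·3 = 2735.
x* = 2784/939 = 2.96, y* = 2735/939 = 2.91.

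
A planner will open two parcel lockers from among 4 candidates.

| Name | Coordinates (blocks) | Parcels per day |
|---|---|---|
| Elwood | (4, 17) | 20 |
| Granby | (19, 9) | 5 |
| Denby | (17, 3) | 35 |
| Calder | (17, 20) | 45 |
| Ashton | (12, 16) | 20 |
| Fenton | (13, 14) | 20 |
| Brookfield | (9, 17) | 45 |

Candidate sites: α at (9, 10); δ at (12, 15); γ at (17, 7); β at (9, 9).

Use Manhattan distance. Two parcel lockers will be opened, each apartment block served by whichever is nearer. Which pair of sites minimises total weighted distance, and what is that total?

{δ, γ}, total 1095

Evaluate every pair (each demand assigned to the nearer of the two):
  {δ, γ}: total = 1095
  {δ, β}: total = 1475
  {α, δ}: total = 1515
  {α, γ}: total = 1640
  {γ, β}: total = 1745
  {α, β}: total = 2245
Best pair: {δ, γ} with total 1095.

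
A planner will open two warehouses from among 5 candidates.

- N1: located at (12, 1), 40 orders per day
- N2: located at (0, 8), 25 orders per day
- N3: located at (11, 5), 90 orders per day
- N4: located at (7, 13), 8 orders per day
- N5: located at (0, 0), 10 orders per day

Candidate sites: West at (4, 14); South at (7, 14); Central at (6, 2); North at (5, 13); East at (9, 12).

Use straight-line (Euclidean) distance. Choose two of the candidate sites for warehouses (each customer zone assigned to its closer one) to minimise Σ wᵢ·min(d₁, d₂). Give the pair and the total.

{Central, North}, total 1024.1

Evaluate every pair (each demand assigned to the nearer of the two):
  {Central, North}: total = 1024.1
  {West, Central}: total = 1036.9
  {South, Central}: total = 1051.5
  {Central, East}: total = 1061.4
  {North, East}: total = 1443.3
  {West, East}: total = 1455.0
  {South, East}: total = 1499.8
  {South, North}: total = 1766.2
  {West, South}: total = 1777.4
  {West, North}: total = 1787.8
Best pair: {Central, North} with total 1024.1.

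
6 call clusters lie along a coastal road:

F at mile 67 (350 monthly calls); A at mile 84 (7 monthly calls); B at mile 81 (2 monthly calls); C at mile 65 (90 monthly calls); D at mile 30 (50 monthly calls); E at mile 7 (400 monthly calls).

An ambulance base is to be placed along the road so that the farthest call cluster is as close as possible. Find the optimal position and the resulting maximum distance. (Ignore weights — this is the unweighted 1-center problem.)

The 1-center on a line is the midpoint of the two extreme points: leftmost at 7, rightmost at 84.
Optimal location = (7 + 84)/2 = 45.5; maximum distance = (84 − 7)/2 = 38.5.

location 45.5, max distance 38.5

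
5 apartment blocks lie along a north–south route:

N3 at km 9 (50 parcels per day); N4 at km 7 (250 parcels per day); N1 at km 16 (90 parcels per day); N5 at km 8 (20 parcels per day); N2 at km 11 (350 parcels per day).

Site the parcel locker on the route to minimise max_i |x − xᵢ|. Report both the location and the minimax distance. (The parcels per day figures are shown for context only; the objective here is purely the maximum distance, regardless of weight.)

location 11.5, max distance 4.5

The 1-center on a line is the midpoint of the two extreme points: leftmost at 7, rightmost at 16.
Optimal location = (7 + 16)/2 = 11.5; maximum distance = (16 − 7)/2 = 4.5.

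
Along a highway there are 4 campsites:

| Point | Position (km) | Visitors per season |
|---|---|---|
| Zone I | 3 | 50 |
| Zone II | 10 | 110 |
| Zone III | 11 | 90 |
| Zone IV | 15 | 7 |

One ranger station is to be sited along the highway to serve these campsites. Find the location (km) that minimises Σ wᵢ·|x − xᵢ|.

x = 10

For a sum of weighted absolute distances on a line, the optimum is the weighted median (not the mean). Total weight W = 257; half-weight = 128.5.
Sort by position and accumulate weight:
  km 3 (Zone I, w=50) → cum 50
  km 10 (Zone II, w=110) → cum 160  ≥ 128.5 → median here
  km 11 (Zone III, w=90) → cum 250
  km 15 (Zone IV, w=7) → cum 257
Optimal location: km 10.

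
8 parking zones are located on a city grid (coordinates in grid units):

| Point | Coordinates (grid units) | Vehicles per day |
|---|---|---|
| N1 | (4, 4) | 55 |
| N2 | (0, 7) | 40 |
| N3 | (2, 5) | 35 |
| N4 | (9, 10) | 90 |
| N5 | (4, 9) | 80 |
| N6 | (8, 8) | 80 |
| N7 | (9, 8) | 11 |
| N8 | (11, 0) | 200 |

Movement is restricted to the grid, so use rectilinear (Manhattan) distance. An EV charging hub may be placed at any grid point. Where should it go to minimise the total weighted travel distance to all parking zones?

Manhattan distance separates: Σwᵢ(|x−xᵢ|+|y−yᵢ|) = Σwᵢ|x−xᵢ| + Σwᵢ|y−yᵢ|, so x and y are optimised independently as 1-D weighted medians.
Total weight W = 591; half = 295.5.
x-coordinate, sorted with cumulative weight:
  x=0 (N2, w=40) cum 40
  x=2 (N3, w=35) cum 75
  x=4 (N1, w=55) cum 130
  x=4 (N5, w=80) cum 210
  x=8 (N6, w=80) cum 290
  x=9 (N4, w=90) cum 380  ← median
  x=9 (N7, w=11) cum 391
  x=11 (N8, w=200) cum 591
⇒ x* = 9
y-coordinate, sorted with cumulative weight:
  y=0 (N8, w=200) cum 200
  y=4 (N1, w=55) cum 255
  y=5 (N3, w=35) cum 290
  y=7 (N2, w=40) cum 330  ← median
  y=8 (N6, w=80) cum 410
  y=8 (N7, w=11) cum 421
  y=9 (N5, w=80) cum 501
  y=10 (N4, w=90) cum 591
⇒ y* = 7

(9, 7)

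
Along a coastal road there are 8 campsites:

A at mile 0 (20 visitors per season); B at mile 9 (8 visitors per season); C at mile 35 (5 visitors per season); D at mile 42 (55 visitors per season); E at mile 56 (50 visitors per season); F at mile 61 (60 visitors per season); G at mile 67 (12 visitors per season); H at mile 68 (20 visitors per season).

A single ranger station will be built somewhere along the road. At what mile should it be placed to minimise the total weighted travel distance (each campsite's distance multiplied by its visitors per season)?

x = 56

For a sum of weighted absolute distances on a line, the optimum is the weighted median (not the mean). Total weight W = 230; half-weight = 115.
Sort by position and accumulate weight:
  mile 0 (A, w=20) → cum 20
  mile 9 (B, w=8) → cum 28
  mile 35 (C, w=5) → cum 33
  mile 42 (D, w=55) → cum 88
  mile 56 (E, w=50) → cum 138  ≥ 115 → median here
  mile 61 (F, w=60) → cum 198
  mile 67 (G, w=12) → cum 210
  mile 68 (H, w=20) → cum 230
Optimal location: mile 56.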